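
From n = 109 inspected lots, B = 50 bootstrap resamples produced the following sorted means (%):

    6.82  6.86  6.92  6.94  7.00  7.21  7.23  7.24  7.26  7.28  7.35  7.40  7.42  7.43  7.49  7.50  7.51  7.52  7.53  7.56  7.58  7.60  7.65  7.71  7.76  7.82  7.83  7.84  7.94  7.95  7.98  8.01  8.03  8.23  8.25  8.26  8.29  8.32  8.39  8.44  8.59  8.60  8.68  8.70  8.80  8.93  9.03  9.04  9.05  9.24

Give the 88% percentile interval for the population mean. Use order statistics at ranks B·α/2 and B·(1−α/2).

α = 0.12; lower rank = 50 × 0.060 = 3; upper rank = 50 × 0.940 = 47.
The 3rd smallest replicate is 6.92; the 47th is 9.03.

(6.92, 9.03)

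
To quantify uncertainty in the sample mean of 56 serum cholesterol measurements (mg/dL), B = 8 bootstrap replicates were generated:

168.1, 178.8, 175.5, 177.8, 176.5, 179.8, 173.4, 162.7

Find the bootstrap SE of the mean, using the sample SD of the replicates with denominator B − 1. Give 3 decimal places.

SE* = 5.885

Bootstrap SE is the standard deviation of the 8 replicate means.
Mean of replicates: (168.1 + 178.8 + 175.5 + 177.8 + 176.5 + 179.8 + 173.4 + 162.7) / 8 = 1392.6000 / 8 = 174.0750
Sum of squared deviations: (−5.9750)² + (+4.7250)² + (+1.4250)² + (+3.7250)² + (+2.4250)² + (+5.7250)² + (−0.6750)² + (−11.3750)² = 242.4350
Variance = 242.4350 / 7 = 34.6336
SE* = √34.6336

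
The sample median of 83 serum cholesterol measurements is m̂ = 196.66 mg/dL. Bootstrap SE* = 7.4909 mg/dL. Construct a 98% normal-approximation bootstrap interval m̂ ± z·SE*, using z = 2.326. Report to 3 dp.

Margin = 2.326 × 7.4909 = 17.4238
Interval: 196.66 ± 17.4238

(179.236, 214.084)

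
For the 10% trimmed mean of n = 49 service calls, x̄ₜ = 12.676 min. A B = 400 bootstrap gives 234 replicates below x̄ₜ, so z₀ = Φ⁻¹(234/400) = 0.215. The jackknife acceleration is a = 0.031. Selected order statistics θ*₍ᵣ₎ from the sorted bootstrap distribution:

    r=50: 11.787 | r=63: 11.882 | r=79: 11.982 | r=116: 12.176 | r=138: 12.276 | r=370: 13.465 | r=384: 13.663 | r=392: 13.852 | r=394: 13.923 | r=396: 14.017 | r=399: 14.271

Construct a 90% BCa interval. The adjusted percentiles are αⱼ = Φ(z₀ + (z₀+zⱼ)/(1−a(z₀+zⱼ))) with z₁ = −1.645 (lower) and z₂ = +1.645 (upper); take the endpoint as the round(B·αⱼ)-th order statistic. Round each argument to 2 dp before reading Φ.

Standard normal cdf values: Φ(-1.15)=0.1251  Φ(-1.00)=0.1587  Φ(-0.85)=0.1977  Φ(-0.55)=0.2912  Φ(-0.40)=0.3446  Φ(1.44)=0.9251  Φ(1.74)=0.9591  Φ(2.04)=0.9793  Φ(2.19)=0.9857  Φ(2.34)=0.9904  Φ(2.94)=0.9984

(11.787, 13.923)

Lower: z₀ + z₁ = 0.215 + (-1.645) = -1.430; 1 − a(z₀+z₁) = 1 − (0.031)(-1.430) = 1.0443; argument = 0.215 + (-1.430)/1.0443 = -1.1543 → -1.15.
α₁ = Φ(-1.15) = 0.1251; rank = round(400 × 0.1251) = 50; θ*₍50₎ = 11.787.
Upper: z₀ + z₂ = 1.860; 1 − a(z₀+z₂) = 0.9423; argument = 2.1888 → 2.19; α₂ = 0.9857; rank = 394; θ*₍394₎ = 13.923.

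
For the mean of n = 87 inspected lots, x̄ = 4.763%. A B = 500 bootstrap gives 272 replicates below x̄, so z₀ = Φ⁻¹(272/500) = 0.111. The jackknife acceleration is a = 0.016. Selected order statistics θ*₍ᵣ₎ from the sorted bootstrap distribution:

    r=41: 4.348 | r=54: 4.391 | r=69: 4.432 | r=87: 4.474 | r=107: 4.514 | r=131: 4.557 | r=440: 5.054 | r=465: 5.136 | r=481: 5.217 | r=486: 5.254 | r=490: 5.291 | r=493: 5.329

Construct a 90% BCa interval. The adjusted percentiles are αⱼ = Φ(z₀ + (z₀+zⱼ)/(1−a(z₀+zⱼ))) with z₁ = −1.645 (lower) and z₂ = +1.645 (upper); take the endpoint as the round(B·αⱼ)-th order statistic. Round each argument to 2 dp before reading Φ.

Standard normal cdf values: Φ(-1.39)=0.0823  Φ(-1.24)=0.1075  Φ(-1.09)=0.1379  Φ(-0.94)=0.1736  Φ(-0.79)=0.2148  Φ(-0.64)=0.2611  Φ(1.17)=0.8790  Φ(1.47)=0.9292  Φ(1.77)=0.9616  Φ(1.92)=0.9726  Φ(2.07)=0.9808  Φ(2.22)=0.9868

Lower: z₀ + z₁ = 0.111 + (-1.645) = -1.534; 1 − a(z₀+z₁) = 1 − (0.016)(-1.534) = 1.0245; argument = 0.111 + (-1.534)/1.0245 = -1.3863 → -1.39.
α₁ = Φ(-1.39) = 0.0823; rank = round(500 × 0.0823) = 41; θ*₍41₎ = 4.348.
Upper: z₀ + z₂ = 1.756; 1 − a(z₀+z₂) = 0.9719; argument = 1.9178 → 1.92; α₂ = 0.9726; rank = 486; θ*₍486₎ = 5.254.

(4.348, 5.254)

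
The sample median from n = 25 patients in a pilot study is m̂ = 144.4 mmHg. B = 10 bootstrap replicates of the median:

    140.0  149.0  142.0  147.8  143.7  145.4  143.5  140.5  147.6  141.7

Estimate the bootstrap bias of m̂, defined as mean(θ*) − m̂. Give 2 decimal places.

bias = −0.28

mean(θ*) = (140.0 + 149.0 + 142.0 + 147.8 + 143.7 + 145.4 + 143.5 + 140.5 + 147.6 + 141.7) / 10 = 144.120
bias = 144.120 − 144.4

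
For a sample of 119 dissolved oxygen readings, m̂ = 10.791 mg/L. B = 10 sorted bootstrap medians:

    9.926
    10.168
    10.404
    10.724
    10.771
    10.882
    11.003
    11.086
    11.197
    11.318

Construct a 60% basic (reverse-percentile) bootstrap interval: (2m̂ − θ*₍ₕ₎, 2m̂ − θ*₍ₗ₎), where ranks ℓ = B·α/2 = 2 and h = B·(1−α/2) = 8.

Percentile endpoints at ranks 2 and 8: θ*₍2₎ = 10.168, θ*₍8₎ = 11.086.
Basic interval reflects these around m̂:
  lower = 2 × 10.791 − 11.086 = 10.496
  upper = 2 × 10.791 − 10.168 = 11.414

(10.496, 11.414)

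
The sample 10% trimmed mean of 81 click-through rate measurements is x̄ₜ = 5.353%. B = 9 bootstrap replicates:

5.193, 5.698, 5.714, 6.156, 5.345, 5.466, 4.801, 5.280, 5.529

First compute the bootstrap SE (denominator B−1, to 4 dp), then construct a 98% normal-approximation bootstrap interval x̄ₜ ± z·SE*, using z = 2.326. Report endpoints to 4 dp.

(4.4668, 6.2392)

Mean of replicates = 5.4647; sum of squared deviations = 1.1614; SE* = √(1.1614/8) = 0.3810
Margin = 2.326 × 0.3810 = 0.88621
Interval: 5.353 ± 0.88621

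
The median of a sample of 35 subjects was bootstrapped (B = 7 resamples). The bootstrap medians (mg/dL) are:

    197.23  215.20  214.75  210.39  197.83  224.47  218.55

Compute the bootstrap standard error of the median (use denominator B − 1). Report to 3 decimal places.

Bootstrap SE is the standard deviation of the 7 replicate medians.
Mean of replicates: (197.23 + 215.20 + 214.75 + 210.39 + 197.83 + 224.47 + 218.55) / 7 = 1478.4200 / 7 = 211.2029
Sum of squared deviations: (−13.9729)² + (+3.9971)² + (+3.5471)² + (−0.8129)² + (−13.3729)² + (+13.2671)² + (+7.3471)² = 633.2917
Variance = 633.2917 / 6 = 105.5486
SE* = √105.5486

SE* = 10.274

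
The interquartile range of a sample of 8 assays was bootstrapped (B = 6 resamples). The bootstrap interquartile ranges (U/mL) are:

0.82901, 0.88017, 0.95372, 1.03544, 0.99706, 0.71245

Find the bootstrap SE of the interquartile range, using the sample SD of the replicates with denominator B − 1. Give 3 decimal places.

Bootstrap SE is the standard deviation of the 6 replicate interquartile ranges.
Mean of replicates: (0.82901 + 0.88017 + 0.95372 + 1.03544 + 0.99706 + 0.71245) / 6 = 5.407850 / 6 = 0.901308
Sum of squared deviations: (−0.072298)² + (−0.021138)² + (+0.052412)² + (+0.134132)² + (+0.095752)² + (−0.188858)² = 0.071248
Variance = 0.071248 / 5 = 0.014250
SE* = √0.014250

SE* = 0.119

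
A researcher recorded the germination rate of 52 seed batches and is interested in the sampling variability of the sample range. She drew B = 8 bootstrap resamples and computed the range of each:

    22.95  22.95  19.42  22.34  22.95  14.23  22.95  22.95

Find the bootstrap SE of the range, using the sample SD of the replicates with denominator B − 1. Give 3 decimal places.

Bootstrap SE is the standard deviation of the 8 replicate ranges.
Mean of replicates: (22.95 + 22.95 + 19.42 + 22.34 + 22.95 + 14.23 + 22.95 + 22.95) / 8 = 170.7400 / 8 = 21.3425
Sum of squared deviations: (+1.6075)² + (+1.6075)² + (−1.9225)² + (+0.9975)² + (+1.6075)² + (−7.1125)² + (+1.6075)² + (+1.6075)² = 68.1989
Variance = 68.1989 / 7 = 9.7427
SE* = √9.7427

SE* = 3.121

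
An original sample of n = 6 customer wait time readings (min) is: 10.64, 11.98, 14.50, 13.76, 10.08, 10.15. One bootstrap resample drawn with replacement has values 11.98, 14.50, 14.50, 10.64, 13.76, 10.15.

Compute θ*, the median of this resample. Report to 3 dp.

Sorted: 10.15, 10.64, 11.98, 13.76, 14.50, 14.50
Median = average of the two middle values = 12.870

θ* = 12.870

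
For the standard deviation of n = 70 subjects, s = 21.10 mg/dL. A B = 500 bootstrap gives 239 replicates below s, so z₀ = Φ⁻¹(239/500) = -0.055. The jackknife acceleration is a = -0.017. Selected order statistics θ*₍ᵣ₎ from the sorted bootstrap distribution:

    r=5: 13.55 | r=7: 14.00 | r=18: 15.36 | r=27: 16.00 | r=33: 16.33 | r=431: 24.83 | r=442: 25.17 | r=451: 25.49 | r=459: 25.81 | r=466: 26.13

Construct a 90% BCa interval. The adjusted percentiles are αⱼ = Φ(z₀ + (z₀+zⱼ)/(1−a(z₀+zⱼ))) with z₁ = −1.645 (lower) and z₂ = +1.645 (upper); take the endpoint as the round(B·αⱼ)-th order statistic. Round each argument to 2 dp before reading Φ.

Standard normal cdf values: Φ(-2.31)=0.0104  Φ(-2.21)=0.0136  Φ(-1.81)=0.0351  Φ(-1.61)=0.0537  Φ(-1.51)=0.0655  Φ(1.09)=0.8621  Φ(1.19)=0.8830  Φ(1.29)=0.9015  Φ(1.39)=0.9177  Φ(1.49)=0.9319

Lower: z₀ + z₁ = -0.055 + (-1.645) = -1.700; 1 − a(z₀+z₁) = 1 − (-0.017)(-1.700) = 0.9711; argument = -0.055 + (-1.700)/0.9711 = -1.8056 → -1.81.
α₁ = Φ(-1.81) = 0.0351; rank = round(500 × 0.0351) = 18; θ*₍18₎ = 15.36.
Upper: z₀ + z₂ = 1.590; 1 − a(z₀+z₂) = 1.0270; argument = 1.4932 → 1.49; α₂ = 0.9319; rank = 466; θ*₍466₎ = 26.13.

(15.36, 26.13)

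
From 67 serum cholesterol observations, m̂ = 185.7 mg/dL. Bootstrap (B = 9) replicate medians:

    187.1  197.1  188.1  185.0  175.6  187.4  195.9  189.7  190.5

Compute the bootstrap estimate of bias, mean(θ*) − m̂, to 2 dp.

mean(θ*) = (187.1 + 197.1 + 188.1 + 185.0 + 175.6 + 187.4 + 195.9 + 189.7 + 190.5) / 9 = 188.489
bias = 188.489 − 185.7

bias = +2.79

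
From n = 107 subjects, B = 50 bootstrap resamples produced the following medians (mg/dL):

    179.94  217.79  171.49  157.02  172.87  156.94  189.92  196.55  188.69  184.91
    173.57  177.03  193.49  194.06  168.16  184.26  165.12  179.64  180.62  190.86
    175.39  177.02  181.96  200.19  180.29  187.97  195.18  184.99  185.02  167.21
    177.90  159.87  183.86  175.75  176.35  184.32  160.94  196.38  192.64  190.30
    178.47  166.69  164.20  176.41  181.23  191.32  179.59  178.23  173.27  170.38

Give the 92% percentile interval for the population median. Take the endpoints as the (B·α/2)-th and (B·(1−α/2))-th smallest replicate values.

(157.02, 196.55)

Sorted replicates: 156.94, 157.02, 159.87, 160.94, 164.20, 165.12, 166.69, 167.21, 168.16, 170.38, 171.49, 172.87, 173.27, 173.57, 175.39, 175.75, 176.35, 176.41, 177.02, 177.03, 177.90, 178.23, 178.47, 179.59, 179.64, 179.94, 180.29, 180.62, 181.23, 181.96, 183.86, 184.26, 184.32, 184.91, 184.99, 185.02, 187.97, 188.69, 189.92, 190.30, 190.86, 191.32, 192.64, 193.49, 194.06, 195.18, 196.38, 196.55, 200.19, 217.79
α = 0.08; lower rank = 50 × 0.040 = 2; upper rank = 50 × 0.960 = 48.
The 2nd smallest replicate is 157.02; the 48th is 196.55.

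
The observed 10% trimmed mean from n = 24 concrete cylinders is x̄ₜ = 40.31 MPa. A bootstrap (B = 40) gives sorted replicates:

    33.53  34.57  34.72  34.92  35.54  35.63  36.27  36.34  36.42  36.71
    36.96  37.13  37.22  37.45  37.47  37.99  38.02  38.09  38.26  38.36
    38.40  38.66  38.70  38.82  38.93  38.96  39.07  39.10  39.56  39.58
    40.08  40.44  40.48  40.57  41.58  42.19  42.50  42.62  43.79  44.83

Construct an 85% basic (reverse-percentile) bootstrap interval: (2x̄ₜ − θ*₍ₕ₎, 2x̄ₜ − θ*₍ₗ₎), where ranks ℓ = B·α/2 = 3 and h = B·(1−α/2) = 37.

Percentile endpoints at ranks 3 and 37: θ*₍3₎ = 34.72, θ*₍37₎ = 42.50.
Basic interval reflects these around x̄ₜ:
  lower = 2 × 40.31 − 42.50 = 38.12
  upper = 2 × 40.31 − 34.72 = 45.90

(38.12, 45.90)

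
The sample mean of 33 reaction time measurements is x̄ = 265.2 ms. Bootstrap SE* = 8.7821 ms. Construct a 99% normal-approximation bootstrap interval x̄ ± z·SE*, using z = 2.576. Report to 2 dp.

(242.58, 287.82)

Margin = 2.576 × 8.7821 = 22.623
Interval: 265.2 ± 22.623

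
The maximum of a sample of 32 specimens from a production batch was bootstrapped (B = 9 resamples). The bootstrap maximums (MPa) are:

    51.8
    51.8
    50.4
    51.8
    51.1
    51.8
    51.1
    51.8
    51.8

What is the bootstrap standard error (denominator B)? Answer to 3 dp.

SE* = 0.479

Bootstrap SE is the standard deviation of the 9 replicate maximums.
Mean of replicates: (51.8 + 51.8 + 50.4 + 51.8 + 51.1 + 51.8 + 51.1 + 51.8 + 51.8) / 9 = 463.4000 / 9 = 51.4889
Sum of squared deviations: (+0.3111)² + (+0.3111)² + (−1.0889)² + (+0.3111)² + (−0.3889)² + (+0.3111)² + (−0.3889)² + (+0.3111)² + (+0.3111)² = 2.0689
Variance = 2.0689 / 9 = 0.2299
SE* = √0.2299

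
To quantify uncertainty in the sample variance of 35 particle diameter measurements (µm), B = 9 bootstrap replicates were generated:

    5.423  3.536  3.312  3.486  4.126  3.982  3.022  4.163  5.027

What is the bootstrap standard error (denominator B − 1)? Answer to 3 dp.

Bootstrap SE is the standard deviation of the 9 replicate variances.
Mean of replicates: (5.423 + 3.536 + 3.312 + 3.486 + 4.126 + 3.982 + 3.022 + 4.163 + 5.027) / 9 = 36.0770 / 9 = 4.0086
Sum of squared deviations: (+1.4144)² + (−0.4726)² + (−0.6966)² + (−0.5226)² + (+0.1174)² + (−0.0266)² + (−0.9866)² + (+0.1544)² + (+1.0184)² = 5.0311
Variance = 5.0311 / 8 = 0.6289
SE* = √0.6289

SE* = 0.793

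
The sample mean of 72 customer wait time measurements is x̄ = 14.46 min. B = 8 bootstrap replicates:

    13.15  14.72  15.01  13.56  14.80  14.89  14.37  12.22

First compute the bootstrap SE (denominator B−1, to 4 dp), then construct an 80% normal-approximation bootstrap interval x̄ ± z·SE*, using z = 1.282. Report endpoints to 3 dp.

Mean of replicates = 14.0900; sum of squared deviations = 7.1272; SE* = √(7.1272/7) = 1.0090
Margin = 1.282 × 1.0090 = 1.2935
Interval: 14.46 ± 1.2935

(13.166, 15.754)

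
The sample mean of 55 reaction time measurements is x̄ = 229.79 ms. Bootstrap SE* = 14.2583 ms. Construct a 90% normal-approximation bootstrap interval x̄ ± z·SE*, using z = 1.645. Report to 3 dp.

Margin = 1.645 × 14.2583 = 23.4549
Interval: 229.79 ± 23.4549

(206.335, 253.245)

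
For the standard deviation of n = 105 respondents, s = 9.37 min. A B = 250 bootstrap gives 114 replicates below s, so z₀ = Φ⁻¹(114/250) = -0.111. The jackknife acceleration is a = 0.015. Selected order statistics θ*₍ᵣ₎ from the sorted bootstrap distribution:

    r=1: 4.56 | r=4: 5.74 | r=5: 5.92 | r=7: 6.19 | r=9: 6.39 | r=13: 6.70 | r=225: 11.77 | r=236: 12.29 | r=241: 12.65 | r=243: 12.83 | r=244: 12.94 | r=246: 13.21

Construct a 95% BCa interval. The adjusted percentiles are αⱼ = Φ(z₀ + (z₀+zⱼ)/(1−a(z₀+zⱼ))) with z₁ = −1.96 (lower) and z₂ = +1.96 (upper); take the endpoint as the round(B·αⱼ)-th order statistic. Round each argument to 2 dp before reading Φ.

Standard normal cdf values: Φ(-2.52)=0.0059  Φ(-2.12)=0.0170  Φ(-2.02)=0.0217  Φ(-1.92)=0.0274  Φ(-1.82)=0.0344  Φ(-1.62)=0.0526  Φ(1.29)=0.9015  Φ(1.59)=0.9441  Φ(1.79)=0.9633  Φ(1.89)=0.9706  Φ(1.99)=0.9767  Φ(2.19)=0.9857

Lower: z₀ + z₁ = -0.111 + (-1.960) = -2.071; 1 − a(z₀+z₁) = 1 − (0.015)(-2.071) = 1.0311; argument = -0.111 + (-2.071)/1.0311 = -2.1196 → -2.12.
α₁ = Φ(-2.12) = 0.0170; rank = round(250 × 0.0170) = 4; θ*₍4₎ = 5.74.
Upper: z₀ + z₂ = 1.849; 1 − a(z₀+z₂) = 0.9723; argument = 1.7907 → 1.79; α₂ = 0.9633; rank = 241; θ*₍241₎ = 12.65.

(5.74, 12.65)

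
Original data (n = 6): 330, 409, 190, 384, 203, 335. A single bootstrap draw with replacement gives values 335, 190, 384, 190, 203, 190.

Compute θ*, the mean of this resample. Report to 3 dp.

Mean = (335 + 190 + 384 + 190 + 203 + 190) / 6 = 1492.0 / 6 = 248.667

θ* = 248.667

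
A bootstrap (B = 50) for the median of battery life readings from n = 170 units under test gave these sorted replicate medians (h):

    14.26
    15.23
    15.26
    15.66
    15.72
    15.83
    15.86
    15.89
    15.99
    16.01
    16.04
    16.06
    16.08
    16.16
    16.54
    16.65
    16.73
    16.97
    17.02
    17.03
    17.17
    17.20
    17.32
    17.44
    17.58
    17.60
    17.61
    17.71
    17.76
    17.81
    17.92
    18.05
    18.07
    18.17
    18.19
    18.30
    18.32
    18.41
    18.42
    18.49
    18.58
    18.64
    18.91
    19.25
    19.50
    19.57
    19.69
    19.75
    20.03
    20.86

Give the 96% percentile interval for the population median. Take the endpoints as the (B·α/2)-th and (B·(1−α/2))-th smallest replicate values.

(14.26, 20.03)

α = 0.04; lower rank = 50 × 0.020 = 1; upper rank = 50 × 0.980 = 49.
The 1st smallest replicate is 14.26; the 49th is 20.03.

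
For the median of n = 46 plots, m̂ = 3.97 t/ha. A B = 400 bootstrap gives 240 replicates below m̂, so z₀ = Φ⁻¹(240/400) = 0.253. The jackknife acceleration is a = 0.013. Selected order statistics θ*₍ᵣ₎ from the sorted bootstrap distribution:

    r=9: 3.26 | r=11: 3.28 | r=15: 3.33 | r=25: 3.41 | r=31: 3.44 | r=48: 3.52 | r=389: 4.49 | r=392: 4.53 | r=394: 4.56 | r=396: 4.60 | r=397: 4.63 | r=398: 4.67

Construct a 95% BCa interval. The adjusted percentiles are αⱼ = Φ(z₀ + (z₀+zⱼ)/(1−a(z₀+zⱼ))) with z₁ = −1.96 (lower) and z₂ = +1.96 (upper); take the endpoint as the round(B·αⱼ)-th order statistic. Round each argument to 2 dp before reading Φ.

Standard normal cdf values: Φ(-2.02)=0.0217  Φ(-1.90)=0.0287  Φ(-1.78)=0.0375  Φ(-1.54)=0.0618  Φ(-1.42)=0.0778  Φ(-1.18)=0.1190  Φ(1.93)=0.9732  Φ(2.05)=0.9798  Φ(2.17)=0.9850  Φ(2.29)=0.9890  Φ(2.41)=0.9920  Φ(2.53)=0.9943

Lower: z₀ + z₁ = 0.253 + (-1.960) = -1.707; 1 − a(z₀+z₁) = 1 − (0.013)(-1.707) = 1.0222; argument = 0.253 + (-1.707)/1.0222 = -1.4169 → -1.42.
α₁ = Φ(-1.42) = 0.0778; rank = round(400 × 0.0778) = 31; θ*₍31₎ = 3.44.
Upper: z₀ + z₂ = 2.213; 1 − a(z₀+z₂) = 0.9712; argument = 2.5316 → 2.53; α₂ = 0.9943; rank = 398; θ*₍398₎ = 4.67.

(3.44, 4.67)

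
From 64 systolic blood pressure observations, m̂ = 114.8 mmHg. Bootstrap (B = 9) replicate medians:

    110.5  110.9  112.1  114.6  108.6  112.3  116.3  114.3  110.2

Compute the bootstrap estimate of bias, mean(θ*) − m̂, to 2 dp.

bias = −2.60

mean(θ*) = (110.5 + 110.9 + 112.1 + 114.6 + 108.6 + 112.3 + 116.3 + 114.3 + 110.2) / 9 = 112.200
bias = 112.200 − 114.8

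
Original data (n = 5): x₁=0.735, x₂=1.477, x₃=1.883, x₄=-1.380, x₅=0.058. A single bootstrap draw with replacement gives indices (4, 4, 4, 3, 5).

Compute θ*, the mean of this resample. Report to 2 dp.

θ* = -0.44

Resample values: -1.380, -1.380, -1.380, 1.883, 0.058.
Mean = ((-1.380) + (-1.380) + (-1.380) + 1.883 + 0.058) / 5 = -2.1990 / 5 = -0.44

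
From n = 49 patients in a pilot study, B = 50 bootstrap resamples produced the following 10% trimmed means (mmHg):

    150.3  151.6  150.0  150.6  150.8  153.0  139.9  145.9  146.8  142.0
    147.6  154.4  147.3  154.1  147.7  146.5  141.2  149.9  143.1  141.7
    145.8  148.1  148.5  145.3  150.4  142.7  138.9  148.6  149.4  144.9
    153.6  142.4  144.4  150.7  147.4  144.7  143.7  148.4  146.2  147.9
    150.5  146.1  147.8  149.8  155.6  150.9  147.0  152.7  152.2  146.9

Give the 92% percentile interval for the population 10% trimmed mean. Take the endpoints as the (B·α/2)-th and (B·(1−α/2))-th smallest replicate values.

Sorted replicates: 138.9, 139.9, 141.2, 141.7, 142.0, 142.4, 142.7, 143.1, 143.7, 144.4, 144.7, 144.9, 145.3, 145.8, 145.9, 146.1, 146.2, 146.5, 146.8, 146.9, 147.0, 147.3, 147.4, 147.6, 147.7, 147.8, 147.9, 148.1, 148.4, 148.5, 148.6, 149.4, 149.8, 149.9, 150.0, 150.3, 150.4, 150.5, 150.6, 150.7, 150.8, 150.9, 151.6, 152.2, 152.7, 153.0, 153.6, 154.1, 154.4, 155.6
α = 0.08; lower rank = 50 × 0.040 = 2; upper rank = 50 × 0.960 = 48.
The 2nd smallest replicate is 139.9; the 48th is 154.1.

(139.9, 154.1)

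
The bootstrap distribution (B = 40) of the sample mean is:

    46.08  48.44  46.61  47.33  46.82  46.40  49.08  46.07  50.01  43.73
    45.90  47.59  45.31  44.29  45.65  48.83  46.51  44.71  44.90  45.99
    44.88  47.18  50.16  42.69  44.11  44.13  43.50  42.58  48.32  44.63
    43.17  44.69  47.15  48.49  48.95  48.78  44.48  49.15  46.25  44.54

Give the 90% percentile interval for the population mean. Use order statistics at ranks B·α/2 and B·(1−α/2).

Sorted replicates: 42.58, 42.69, 43.17, 43.50, 43.73, 44.11, 44.13, 44.29, 44.48, 44.54, 44.63, 44.69, 44.71, 44.88, 44.90, 45.31, 45.65, 45.90, 45.99, 46.07, 46.08, 46.25, 46.40, 46.51, 46.61, 46.82, 47.15, 47.18, 47.33, 47.59, 48.32, 48.44, 48.49, 48.78, 48.83, 48.95, 49.08, 49.15, 50.01, 50.16
α = 0.10; lower rank = 40 × 0.050 = 2; upper rank = 40 × 0.950 = 38.
The 2nd smallest replicate is 42.69; the 38th is 49.15.

(42.69, 49.15)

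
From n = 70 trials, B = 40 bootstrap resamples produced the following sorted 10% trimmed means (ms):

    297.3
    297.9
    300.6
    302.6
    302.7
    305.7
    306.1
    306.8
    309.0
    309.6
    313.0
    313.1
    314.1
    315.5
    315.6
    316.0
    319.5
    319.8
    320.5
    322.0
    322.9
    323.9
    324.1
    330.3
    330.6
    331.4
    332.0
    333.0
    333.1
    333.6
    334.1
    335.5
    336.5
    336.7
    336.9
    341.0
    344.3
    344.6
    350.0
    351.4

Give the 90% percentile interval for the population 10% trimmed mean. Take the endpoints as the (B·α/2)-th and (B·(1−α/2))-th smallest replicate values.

(297.9, 344.6)

α = 0.10; lower rank = 40 × 0.050 = 2; upper rank = 40 × 0.950 = 38.
The 2nd smallest replicate is 297.9; the 38th is 344.6.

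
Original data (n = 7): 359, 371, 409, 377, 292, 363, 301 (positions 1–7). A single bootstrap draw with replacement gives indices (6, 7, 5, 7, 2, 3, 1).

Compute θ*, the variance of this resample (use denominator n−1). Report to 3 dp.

θ* = 1986.905

Resample values: 363, 301, 292, 301, 371, 409, 359.
Mean = 342.2857; sum of squared deviations = 11921.4286
s² = 11921.4286 / 6 = 1986.9048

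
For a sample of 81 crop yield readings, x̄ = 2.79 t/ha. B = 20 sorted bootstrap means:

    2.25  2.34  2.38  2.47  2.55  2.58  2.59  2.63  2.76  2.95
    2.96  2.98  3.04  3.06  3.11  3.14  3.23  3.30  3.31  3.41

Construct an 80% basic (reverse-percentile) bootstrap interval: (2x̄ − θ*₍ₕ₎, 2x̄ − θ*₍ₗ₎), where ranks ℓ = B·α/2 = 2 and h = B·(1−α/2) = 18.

(2.28, 3.24)

Percentile endpoints at ranks 2 and 18: θ*₍2₎ = 2.34, θ*₍18₎ = 3.30.
Basic interval reflects these around x̄:
  lower = 2 × 2.79 − 3.30 = 2.28
  upper = 2 × 2.79 − 2.34 = 3.24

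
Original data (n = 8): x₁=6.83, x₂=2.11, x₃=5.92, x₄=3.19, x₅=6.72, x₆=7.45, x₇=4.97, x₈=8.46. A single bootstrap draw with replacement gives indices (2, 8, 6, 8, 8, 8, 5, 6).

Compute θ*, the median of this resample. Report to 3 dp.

θ* = 7.955

Resample values: 2.11, 8.46, 7.45, 8.46, 8.46, 8.46, 6.72, 7.45.
Sorted: 2.11, 6.72, 7.45, 7.45, 8.46, 8.46, 8.46, 8.46
Median = average of the two middle values = 7.955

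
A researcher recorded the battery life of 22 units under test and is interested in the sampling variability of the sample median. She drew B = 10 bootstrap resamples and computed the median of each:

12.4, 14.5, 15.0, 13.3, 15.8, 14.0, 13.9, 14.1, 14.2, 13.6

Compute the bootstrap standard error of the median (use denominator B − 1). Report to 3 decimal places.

SE* = 0.925

Bootstrap SE is the standard deviation of the 10 replicate medians.
Mean of replicates: (12.4 + 14.5 + 15.0 + 13.3 + 15.8 + 14.0 + 13.9 + 14.1 + 14.2 + 13.6) / 10 = 140.8000 / 10 = 14.0800
Sum of squared deviations: (−1.6800)² + (+0.4200)² + (+0.9200)² + (−0.7800)² + (+1.7200)² + (−0.0800)² + (−0.1800)² + (+0.0200)² + (+0.1200)² + (−0.4800)² = 7.6960
Variance = 7.6960 / 9 = 0.8551
SE* = √0.8551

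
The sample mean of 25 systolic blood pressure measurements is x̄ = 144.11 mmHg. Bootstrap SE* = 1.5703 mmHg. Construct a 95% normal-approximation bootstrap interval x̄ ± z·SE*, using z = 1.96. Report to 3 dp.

(141.032, 147.188)

Margin = 1.96 × 1.5703 = 3.0778
Interval: 144.11 ± 3.0778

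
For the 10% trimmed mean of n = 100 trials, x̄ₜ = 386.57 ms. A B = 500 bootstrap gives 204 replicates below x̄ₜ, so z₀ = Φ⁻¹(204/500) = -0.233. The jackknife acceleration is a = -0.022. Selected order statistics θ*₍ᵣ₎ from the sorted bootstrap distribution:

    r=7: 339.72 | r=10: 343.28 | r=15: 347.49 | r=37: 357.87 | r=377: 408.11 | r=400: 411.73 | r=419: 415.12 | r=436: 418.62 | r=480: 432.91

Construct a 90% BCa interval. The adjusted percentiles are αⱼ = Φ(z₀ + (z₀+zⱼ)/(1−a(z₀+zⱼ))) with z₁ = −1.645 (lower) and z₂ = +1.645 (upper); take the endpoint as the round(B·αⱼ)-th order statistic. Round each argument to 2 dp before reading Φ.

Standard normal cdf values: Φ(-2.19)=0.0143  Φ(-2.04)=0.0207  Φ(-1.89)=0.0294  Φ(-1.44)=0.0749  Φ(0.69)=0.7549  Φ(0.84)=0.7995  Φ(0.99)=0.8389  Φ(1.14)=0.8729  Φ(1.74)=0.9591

Lower: z₀ + z₁ = -0.233 + (-1.645) = -1.878; 1 − a(z₀+z₁) = 1 − (-0.022)(-1.878) = 0.9587; argument = -0.233 + (-1.878)/0.9587 = -2.1919 → -2.19.
α₁ = Φ(-2.19) = 0.0143; rank = round(500 × 0.0143) = 7; θ*₍7₎ = 339.72.
Upper: z₀ + z₂ = 1.412; 1 − a(z₀+z₂) = 1.0311; argument = 1.1365 → 1.14; α₂ = 0.8729; rank = 436; θ*₍436₎ = 418.62.

(339.72, 418.62)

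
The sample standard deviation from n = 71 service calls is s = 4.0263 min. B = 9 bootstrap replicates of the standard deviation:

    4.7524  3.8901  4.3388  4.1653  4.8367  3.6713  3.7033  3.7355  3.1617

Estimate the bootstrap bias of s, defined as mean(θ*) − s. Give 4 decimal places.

mean(θ*) = (4.7524 + 3.8901 + 4.3388 + 4.1653 + 4.8367 + 3.6713 + 3.7033 + 3.7355 + 3.1617) / 9 = 4.02834
bias = 4.02834 − 4.0263

bias = +0.0020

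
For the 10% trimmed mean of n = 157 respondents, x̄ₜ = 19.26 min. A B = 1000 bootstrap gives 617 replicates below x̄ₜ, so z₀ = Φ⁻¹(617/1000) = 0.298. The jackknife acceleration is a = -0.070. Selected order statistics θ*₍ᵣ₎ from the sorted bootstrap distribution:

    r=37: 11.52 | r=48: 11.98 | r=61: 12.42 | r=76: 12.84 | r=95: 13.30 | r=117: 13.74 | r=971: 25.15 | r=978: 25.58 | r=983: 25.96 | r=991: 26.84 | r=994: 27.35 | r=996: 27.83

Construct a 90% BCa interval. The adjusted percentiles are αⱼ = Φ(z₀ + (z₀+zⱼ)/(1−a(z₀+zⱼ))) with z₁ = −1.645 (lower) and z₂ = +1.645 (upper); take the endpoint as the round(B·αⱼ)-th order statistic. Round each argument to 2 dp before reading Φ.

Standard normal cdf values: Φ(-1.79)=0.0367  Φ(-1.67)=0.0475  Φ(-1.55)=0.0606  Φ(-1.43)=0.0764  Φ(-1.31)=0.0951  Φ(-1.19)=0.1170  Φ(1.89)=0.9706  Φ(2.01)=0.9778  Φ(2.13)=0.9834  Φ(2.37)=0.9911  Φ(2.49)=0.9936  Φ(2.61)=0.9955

Lower: z₀ + z₁ = 0.298 + (-1.645) = -1.347; 1 − a(z₀+z₁) = 1 − (-0.070)(-1.347) = 0.9057; argument = 0.298 + (-1.347)/0.9057 = -1.1892 → -1.19.
α₁ = Φ(-1.19) = 0.1170; rank = round(1000 × 0.1170) = 117; θ*₍117₎ = 13.74.
Upper: z₀ + z₂ = 1.943; 1 − a(z₀+z₂) = 1.1360; argument = 2.0084 → 2.01; α₂ = 0.9778; rank = 978; θ*₍978₎ = 25.58.

(13.74, 25.58)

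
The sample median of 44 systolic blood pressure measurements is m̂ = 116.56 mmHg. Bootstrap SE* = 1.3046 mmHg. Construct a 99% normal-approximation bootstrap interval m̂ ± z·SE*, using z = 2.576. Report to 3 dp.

Margin = 2.576 × 1.3046 = 3.3606
Interval: 116.56 ± 3.3606

(113.199, 119.921)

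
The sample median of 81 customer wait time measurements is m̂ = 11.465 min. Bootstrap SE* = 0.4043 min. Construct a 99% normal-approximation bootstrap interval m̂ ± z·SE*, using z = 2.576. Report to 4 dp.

(10.4235, 12.5065)

Margin = 2.576 × 0.4043 = 1.04148
Interval: 11.465 ± 1.04148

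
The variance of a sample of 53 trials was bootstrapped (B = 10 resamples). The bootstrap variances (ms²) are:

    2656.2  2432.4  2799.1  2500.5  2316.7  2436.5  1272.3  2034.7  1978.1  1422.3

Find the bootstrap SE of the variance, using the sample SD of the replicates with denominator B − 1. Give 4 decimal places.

SE* = 507.7863

Bootstrap SE is the standard deviation of the 10 replicate variances.
Mean of replicates: (2656.2 + 2432.4 + 2799.1 + 2500.5 + 2316.7 + 2436.5 + 1272.3 + 2034.7 + 1978.1 + 1422.3) / 10 = 21848.80000 / 10 = 2184.88000
Sum of squared deviations: (+471.32000)² + (+247.52000)² + (+614.22000)² + (+315.62000)² + (+131.82000)² + (+251.62000)² + (−912.58000)² + (−150.18000)² + (−206.78000)² + (−762.58000)² = 2320622.53600
Variance = 2320622.53600 / 9 = 257846.94844
SE* = √257846.94844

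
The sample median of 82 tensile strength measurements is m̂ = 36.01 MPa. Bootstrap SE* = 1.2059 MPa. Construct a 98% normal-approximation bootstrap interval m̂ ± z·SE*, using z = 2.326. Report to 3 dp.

Margin = 2.326 × 1.2059 = 2.8049
Interval: 36.01 ± 2.8049

(33.205, 38.815)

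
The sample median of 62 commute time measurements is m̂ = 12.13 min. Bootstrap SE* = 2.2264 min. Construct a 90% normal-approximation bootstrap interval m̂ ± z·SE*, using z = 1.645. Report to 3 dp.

(8.468, 15.792)

Margin = 1.645 × 2.2264 = 3.6624
Interval: 12.13 ± 3.6624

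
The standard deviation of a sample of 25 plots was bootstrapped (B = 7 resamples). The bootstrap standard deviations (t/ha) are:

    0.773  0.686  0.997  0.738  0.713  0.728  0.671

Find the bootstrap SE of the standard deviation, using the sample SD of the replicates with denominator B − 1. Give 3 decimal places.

Bootstrap SE is the standard deviation of the 7 replicate standard deviations.
Mean of replicates: (0.773 + 0.686 + 0.997 + 0.738 + 0.713 + 0.728 + 0.671) / 7 = 5.30600 / 7 = 0.75800
Sum of squared deviations: (+0.01500)² + (−0.07200)² + (+0.23900)² + (−0.02000)² + (−0.04500)² + (−0.03000)² + (−0.08700)² = 0.07342
Variance = 0.07342 / 6 = 0.01224
SE* = √0.01224

SE* = 0.111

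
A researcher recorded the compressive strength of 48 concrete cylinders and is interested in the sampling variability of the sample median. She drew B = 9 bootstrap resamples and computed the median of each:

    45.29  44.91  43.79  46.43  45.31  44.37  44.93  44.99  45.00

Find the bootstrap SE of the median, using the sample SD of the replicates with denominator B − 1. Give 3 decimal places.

Bootstrap SE is the standard deviation of the 9 replicate medians.
Mean of replicates: (45.29 + 44.91 + 43.79 + 46.43 + 45.31 + 44.37 + 44.93 + 44.99 + 45.00) / 9 = 405.0200 / 9 = 45.0022
Sum of squared deviations: (+0.2878)² + (−0.0922)² + (−1.2122)² + (+1.4278)² + (+0.3078)² + (−0.6322)² + (−0.0722)² + (−0.0122)² + (−0.0022)² = 4.0992
Variance = 4.0992 / 8 = 0.5124
SE* = √0.5124

SE* = 0.716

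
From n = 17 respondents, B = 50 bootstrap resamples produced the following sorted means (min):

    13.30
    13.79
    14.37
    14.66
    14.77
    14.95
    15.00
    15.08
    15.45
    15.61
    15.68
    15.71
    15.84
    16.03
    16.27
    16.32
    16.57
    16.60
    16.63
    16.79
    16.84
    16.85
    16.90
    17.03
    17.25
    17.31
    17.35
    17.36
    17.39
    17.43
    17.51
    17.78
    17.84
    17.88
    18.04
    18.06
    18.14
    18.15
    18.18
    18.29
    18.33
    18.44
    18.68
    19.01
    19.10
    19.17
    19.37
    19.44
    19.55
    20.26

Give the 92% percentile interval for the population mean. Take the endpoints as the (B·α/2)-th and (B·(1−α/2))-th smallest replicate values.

(13.79, 19.44)

α = 0.08; lower rank = 50 × 0.040 = 2; upper rank = 50 × 0.960 = 48.
The 2nd smallest replicate is 13.79; the 48th is 19.44.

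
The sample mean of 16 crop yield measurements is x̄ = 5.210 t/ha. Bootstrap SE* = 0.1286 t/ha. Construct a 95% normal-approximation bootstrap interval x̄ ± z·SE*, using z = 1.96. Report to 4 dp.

Margin = 1.96 × 0.1286 = 0.25206
Interval: 5.210 ± 0.25206

(4.9579, 5.4621)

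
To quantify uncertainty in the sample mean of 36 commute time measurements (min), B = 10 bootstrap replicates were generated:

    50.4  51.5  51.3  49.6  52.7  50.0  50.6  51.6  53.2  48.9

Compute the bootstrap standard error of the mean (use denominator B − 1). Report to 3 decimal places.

SE* = 1.346

Bootstrap SE is the standard deviation of the 10 replicate means.
Mean of replicates: (50.4 + 51.5 + 51.3 + 49.6 + 52.7 + 50.0 + 50.6 + 51.6 + 53.2 + 48.9) / 10 = 509.8000 / 10 = 50.9800
Sum of squared deviations: (−0.5800)² + (+0.5200)² + (+0.3200)² + (−1.3800)² + (+1.7200)² + (−0.9800)² + (−0.3800)² + (+0.6200)² + (+2.2200)² + (−2.0800)² = 16.3160
Variance = 16.3160 / 9 = 1.8129
SE* = √1.8129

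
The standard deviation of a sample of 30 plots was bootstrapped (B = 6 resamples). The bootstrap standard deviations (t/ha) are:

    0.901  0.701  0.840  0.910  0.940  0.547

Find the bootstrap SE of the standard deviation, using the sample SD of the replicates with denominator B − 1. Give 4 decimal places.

Bootstrap SE is the standard deviation of the 6 replicate standard deviations.
Mean of replicates: (0.901 + 0.701 + 0.840 + 0.910 + 0.940 + 0.547) / 6 = 4.83900 / 6 = 0.80650
Sum of squared deviations: (+0.09450)² + (−0.10550)² + (+0.03350)² + (+0.10350)² + (+0.13350)² + (−0.25950)² = 0.11706
Variance = 0.11706 / 5 = 0.02341
SE* = √0.02341

SE* = 0.1530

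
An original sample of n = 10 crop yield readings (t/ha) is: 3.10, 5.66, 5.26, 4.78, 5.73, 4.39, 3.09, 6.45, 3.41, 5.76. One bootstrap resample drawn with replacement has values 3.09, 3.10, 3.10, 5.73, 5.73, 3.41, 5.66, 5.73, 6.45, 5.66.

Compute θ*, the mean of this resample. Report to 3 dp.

θ* = 4.766

Mean = (3.09 + 3.10 + 3.10 + 5.73 + 5.73 + 3.41 + 5.66 + 5.73 + 6.45 + 5.66) / 10 = 47.660 / 10 = 4.766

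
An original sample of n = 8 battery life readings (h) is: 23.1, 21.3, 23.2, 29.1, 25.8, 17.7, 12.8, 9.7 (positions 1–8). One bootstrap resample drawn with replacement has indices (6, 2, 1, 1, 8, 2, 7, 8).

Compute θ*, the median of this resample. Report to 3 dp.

Resample values: 17.7, 21.3, 23.1, 23.1, 9.7, 21.3, 12.8, 9.7.
Sorted: 9.7, 9.7, 12.8, 17.7, 21.3, 21.3, 23.1, 23.1
Median = average of the two middle values = 19.500

θ* = 19.500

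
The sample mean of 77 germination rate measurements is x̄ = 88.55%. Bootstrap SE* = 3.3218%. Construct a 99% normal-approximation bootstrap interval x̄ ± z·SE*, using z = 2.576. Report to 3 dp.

Margin = 2.576 × 3.3218 = 8.5570
Interval: 88.55 ± 8.5570

(79.993, 97.107)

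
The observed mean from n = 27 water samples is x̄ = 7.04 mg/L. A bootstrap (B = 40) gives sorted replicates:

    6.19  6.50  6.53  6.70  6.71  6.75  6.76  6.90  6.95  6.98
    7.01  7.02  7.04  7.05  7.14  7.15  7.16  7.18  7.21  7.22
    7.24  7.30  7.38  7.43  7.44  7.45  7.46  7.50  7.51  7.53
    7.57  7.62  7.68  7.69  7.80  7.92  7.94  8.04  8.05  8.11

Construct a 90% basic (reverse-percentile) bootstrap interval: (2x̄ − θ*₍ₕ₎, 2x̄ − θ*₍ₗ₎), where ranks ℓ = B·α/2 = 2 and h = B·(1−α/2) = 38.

Percentile endpoints at ranks 2 and 38: θ*₍2₎ = 6.50, θ*₍38₎ = 8.04.
Basic interval reflects these around x̄:
  lower = 2 × 7.04 − 8.04 = 6.04
  upper = 2 × 7.04 − 6.50 = 7.58

(6.04, 7.58)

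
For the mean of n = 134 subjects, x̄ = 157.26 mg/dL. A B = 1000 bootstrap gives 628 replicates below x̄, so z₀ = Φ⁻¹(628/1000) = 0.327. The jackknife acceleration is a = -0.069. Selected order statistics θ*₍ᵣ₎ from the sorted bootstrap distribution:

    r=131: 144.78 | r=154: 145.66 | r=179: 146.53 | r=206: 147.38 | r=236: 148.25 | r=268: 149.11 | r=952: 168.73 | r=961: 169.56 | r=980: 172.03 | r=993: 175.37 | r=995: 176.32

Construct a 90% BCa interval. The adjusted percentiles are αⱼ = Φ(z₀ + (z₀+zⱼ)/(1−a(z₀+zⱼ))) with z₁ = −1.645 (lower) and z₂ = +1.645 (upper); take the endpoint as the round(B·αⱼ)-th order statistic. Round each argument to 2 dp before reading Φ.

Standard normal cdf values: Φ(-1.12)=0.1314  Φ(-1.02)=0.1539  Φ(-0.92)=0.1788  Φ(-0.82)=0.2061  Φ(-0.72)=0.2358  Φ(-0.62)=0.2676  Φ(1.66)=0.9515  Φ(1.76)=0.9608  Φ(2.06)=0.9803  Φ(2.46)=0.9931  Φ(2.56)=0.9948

Lower: z₀ + z₁ = 0.327 + (-1.645) = -1.318; 1 − a(z₀+z₁) = 1 − (-0.069)(-1.318) = 0.9091; argument = 0.327 + (-1.318)/0.9091 = -1.1229 → -1.12.
α₁ = Φ(-1.12) = 0.1314; rank = round(1000 × 0.1314) = 131; θ*₍131₎ = 144.78.
Upper: z₀ + z₂ = 1.972; 1 − a(z₀+z₂) = 1.1361; argument = 2.0628 → 2.06; α₂ = 0.9803; rank = 980; θ*₍980₎ = 172.03.

(144.78, 172.03)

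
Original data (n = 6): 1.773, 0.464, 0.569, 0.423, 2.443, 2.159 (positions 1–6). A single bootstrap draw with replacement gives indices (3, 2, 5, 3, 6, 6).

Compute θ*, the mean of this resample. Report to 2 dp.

θ* = 1.39

Resample values: 0.569, 0.464, 2.443, 0.569, 2.159, 2.159.
Mean = (0.569 + 0.464 + 2.443 + 0.569 + 2.159 + 2.159) / 6 = 8.3630 / 6 = 1.39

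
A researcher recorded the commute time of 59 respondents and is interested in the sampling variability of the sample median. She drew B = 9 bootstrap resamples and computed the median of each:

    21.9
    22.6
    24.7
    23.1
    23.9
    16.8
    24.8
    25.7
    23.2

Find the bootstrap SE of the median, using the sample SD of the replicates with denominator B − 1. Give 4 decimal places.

Bootstrap SE is the standard deviation of the 9 replicate medians.
Mean of replicates: (21.9 + 22.6 + 24.7 + 23.1 + 23.9 + 16.8 + 24.8 + 25.7 + 23.2) / 9 = 206.70000 / 9 = 22.96667
Sum of squared deviations: (−1.06667)² + (−0.36667)² + (+1.73333)² + (+0.13333)² + (+0.93333)² + (−6.16667)² + (+1.83333)² + (+2.73333)² + (+0.23333)² = 54.08000
Variance = 54.08000 / 8 = 6.76000
SE* = √6.76000

SE* = 2.6000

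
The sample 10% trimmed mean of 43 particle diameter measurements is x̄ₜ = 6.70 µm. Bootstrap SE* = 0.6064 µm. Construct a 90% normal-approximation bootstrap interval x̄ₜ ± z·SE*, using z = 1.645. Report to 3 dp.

Margin = 1.645 × 0.6064 = 0.9975
Interval: 6.70 ± 0.9975

(5.702, 7.698)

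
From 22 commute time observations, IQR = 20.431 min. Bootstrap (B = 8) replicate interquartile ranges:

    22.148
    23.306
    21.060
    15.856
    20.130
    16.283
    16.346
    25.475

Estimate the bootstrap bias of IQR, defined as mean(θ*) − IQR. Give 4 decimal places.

mean(θ*) = (22.148 + 23.306 + 21.060 + 15.856 + 20.130 + 16.283 + 16.346 + 25.475) / 8 = 20.07550
bias = 20.07550 − 20.431

bias = −0.3555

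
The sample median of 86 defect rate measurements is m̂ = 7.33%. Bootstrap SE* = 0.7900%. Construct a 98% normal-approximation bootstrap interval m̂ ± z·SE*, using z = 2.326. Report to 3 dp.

Margin = 2.326 × 0.7900 = 1.8375
Interval: 7.33 ± 1.8375

(5.492, 9.168)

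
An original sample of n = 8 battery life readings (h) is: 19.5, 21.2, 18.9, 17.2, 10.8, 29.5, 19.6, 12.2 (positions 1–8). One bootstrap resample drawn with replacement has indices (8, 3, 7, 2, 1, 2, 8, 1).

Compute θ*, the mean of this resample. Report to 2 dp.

Resample values: 12.2, 18.9, 19.6, 21.2, 19.5, 21.2, 12.2, 19.5.
Mean = (12.2 + 18.9 + 19.6 + 21.2 + 19.5 + 21.2 + 12.2 + 19.5) / 8 = 144.30 / 8 = 18.04

θ* = 18.04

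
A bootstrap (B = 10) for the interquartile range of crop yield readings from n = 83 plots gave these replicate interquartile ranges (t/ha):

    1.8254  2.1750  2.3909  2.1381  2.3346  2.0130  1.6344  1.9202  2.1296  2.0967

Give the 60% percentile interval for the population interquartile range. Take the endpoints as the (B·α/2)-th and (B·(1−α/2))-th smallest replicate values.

(1.8254, 2.1750)

Sorted replicates: 1.6344, 1.8254, 1.9202, 2.0130, 2.0967, 2.1296, 2.1381, 2.1750, 2.3346, 2.3909
α = 0.40; lower rank = 10 × 0.200 = 2; upper rank = 10 × 0.800 = 8.
The 2nd smallest replicate is 1.8254; the 8th is 2.1750.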